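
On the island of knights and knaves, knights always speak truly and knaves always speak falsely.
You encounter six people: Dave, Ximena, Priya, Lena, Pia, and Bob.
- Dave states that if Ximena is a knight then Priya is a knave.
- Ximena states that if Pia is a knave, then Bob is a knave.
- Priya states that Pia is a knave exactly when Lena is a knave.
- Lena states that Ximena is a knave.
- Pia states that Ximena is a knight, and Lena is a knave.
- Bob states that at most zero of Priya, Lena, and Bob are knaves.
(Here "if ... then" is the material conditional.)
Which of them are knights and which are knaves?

Since Dave is a knight, "if Ximena is a knight then Priya is a knave" needs to be true, which holds.
Ximena is a knight; "if Pia is a knave, then Bob is a knave" is true, as required.
Priya (knave): "Pia is a knave exactly when Lena is a knave" — false. ✓
Lena is a knave, and the claim "Ximena is a knave" is indeed false.
Since Pia is a knight, "Ximena is a knight, and Lena is a knave" needs to be true, which holds.
Bob is a knave; "at most zero of Priya, Lena, and Bob are knaves" is false, as required.

Dave is a knight, Ximena is a knight, Priya is a knave, Lena is a knave, Pia is a knight, and Bob is a knave.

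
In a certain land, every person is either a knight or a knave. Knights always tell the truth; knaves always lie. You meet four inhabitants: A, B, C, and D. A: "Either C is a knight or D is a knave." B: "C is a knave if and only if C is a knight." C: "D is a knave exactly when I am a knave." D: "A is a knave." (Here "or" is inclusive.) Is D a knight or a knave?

D is a knight.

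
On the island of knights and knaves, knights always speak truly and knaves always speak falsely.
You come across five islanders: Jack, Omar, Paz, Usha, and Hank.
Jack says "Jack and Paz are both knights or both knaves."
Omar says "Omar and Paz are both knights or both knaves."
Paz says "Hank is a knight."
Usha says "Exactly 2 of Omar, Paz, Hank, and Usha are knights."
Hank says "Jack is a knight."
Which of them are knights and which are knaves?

Jack is a knight, Omar is a knight, Paz is a knight, Usha is a knave, and Hank is a knight.

Suppose Jack is a knave. Then Jack's statement "Jack and Paz are both knights or both knaves" would have to be false. Checking the 16 ways to assign the others, none is consistent with every speaker.
(For instance, with Omar=knight, Paz=knight, Usha=knave, Hank=knight, Hank's claim "Jack is a knight" comes out false where it would need to be true.)
So Jack must be a knight, making "Jack and Paz are both knights or both knaves" true. Taking Jack=knight, Omar=knight, Paz=knight, Usha=knave, Hank=knight, each remaining statement checks out:
  Omar (knight): "Omar and Paz are both knights or both knaves" — true. ✓
  Paz (knight): "Hank is a knight" — true. ✓
  Usha (knave): "exactly 2 of Omar, Paz, Hank, and Usha are knights" — false. ✓
  Hank (knight): "Jack is a knight" — true. ✓
This is the unique consistent assignment.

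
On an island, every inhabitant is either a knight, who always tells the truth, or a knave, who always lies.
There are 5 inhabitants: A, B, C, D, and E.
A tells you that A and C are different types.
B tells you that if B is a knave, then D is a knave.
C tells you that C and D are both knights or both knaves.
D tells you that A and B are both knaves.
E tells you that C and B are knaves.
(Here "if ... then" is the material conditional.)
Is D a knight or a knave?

Consistent assignments: {A=knave, B=knave, C=knave, D=knight, E=knight}
In every consistent assignment, D is a knight.

D is a knight.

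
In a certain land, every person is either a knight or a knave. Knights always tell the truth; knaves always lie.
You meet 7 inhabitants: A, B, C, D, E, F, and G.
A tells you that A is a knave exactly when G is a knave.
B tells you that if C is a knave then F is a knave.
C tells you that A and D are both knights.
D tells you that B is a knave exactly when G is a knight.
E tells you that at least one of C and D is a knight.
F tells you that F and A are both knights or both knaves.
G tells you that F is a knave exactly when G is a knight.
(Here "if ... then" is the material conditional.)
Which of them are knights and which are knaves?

A (knight): "A is a knave exactly when G is a knave" — true. ✓
As a knight, B's statement "if C is a knave then F is a knave" should be true; it is.
Since C is a knave, "A and D are both knights" needs to be False, which holds.
D is a knave, and the claim "B is a knave exactly when G is a knight" is indeed False.
E is a knave, so "at least one of C and D is a knight" must be False — and it is.
As a knave, F's statement "F and A are both knights or both knaves" should be False; it is.
G (knight): "F is a knave exactly when G is a knight" — true. ✓

Knights: A, B, and G. Knaves: C, D, E, and F.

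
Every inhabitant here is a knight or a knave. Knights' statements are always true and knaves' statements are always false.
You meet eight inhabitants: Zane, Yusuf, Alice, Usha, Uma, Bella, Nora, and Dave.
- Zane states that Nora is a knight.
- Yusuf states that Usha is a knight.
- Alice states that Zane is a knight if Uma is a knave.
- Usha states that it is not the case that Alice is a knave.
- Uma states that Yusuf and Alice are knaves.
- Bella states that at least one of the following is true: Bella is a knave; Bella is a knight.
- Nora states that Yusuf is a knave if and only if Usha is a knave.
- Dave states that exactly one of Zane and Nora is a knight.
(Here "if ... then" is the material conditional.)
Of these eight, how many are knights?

6

The unique consistent assignment is Zane=knight, Yusuf=knight, Alice=knight, Usha=knight, Uma=knave, Bella=knight, Nora=knight, Dave=knave.
That has 6 knights.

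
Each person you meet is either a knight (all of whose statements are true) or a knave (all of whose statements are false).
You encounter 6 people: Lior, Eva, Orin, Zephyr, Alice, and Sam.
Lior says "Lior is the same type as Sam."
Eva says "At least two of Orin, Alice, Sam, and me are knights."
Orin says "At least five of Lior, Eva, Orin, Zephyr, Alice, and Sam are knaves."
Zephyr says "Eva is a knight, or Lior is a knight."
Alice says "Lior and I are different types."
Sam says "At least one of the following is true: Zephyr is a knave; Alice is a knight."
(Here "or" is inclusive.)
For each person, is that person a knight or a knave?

Lior is a knave, Eva is a knight, Orin is a knave, Zephyr is a knight, Alice is a knight, and Sam is a knight.

As a knave, Lior's statement "Lior is the same type as Sam" should be false; it is.
As a knight, Eva's statement "at least two of Orin, Alice, Sam, and me are knights" should be True; it is.
Orin (knave): "at least five of Lior, Eva, Orin, Zephyr, Alice, and Sam are knaves" — false. ✓
Zephyr (knight): "Eva is a knight, or Lior is a knight" — True. ✓
Alice (knight): "Lior and I are different types" — True. ✓
Sam is a knight, so "at least one of the following is true: Zephyr is a knave; Alice is a knight" must be True — and it is.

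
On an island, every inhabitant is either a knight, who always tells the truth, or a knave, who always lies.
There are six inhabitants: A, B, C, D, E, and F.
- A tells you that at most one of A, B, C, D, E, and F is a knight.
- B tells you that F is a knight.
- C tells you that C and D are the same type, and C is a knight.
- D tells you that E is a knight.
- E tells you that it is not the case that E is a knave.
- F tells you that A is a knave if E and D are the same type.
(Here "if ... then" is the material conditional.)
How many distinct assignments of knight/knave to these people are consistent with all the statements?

4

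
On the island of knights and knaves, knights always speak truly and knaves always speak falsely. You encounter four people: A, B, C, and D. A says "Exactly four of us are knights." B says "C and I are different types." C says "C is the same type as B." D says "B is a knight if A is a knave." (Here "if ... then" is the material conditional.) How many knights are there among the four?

2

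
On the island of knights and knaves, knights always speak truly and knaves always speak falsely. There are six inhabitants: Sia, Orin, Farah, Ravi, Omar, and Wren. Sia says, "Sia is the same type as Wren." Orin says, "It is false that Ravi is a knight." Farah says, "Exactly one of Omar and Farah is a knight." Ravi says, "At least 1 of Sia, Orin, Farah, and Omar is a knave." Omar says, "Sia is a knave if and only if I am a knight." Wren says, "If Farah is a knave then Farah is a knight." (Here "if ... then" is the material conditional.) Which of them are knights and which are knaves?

Knights: Farah, Ravi, and Wren. Knaves: Sia, Orin, and Omar.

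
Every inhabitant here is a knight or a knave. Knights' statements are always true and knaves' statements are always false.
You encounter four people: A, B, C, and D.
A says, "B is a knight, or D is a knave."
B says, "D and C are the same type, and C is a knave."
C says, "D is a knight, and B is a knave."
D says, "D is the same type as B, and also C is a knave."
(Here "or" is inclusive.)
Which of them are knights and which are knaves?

A is a knight, B is a knight, C is a knave, and D is a knave.

Suppose A is a knave. Then A's statement "B is a knight, or D is a knave" would have to be false. Checking the 8 ways to assign the others, none is consistent with every speaker.
(For instance, with B=knight, C=knave, D=knave, A's claim "B is a knight, or D is a knave" comes out true where it would need to be false.)
So A must be a knight, making "B is a knight, or D is a knave" true. Taking A=knight, B=knight, C=knave, D=knave, each remaining statement checks out:
  B (knight): "D and C are the same type, and C is a knave" — true. ✓
  C (knave): "D is a knight, and B is a knave" — false. ✓
  D (knave): "D is the same type as B, and also C is a knave" — false. ✓
This is the unique consistent assignment.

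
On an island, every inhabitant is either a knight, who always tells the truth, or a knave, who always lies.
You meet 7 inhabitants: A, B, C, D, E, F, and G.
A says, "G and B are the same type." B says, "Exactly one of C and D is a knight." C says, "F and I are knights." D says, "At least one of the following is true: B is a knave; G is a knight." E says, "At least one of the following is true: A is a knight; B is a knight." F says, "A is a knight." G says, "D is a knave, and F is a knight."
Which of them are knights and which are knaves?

A is a knight, and the claim "G and B are the same type" is indeed True.
B is a knave; "exactly one of C and D is a knight" is false, as required.
As a knight, C's statement "F and I are knights" should be True; it is.
D is a knight, and the claim "at least one of the following is true: B is a knave; G is a knight" is indeed True.
As a knight, E's statement "at least one of the following is true: A is a knight; B is a knight" should be True; it is.
Since F is a knight, "A is a knight" needs to be True, which holds.
G (knave): "D is a knave, and F is a knight" — false. ✓

A is a knight, B is a knave, C is a knight, D is a knight, E is a knight, F is a knight, and G is a knave.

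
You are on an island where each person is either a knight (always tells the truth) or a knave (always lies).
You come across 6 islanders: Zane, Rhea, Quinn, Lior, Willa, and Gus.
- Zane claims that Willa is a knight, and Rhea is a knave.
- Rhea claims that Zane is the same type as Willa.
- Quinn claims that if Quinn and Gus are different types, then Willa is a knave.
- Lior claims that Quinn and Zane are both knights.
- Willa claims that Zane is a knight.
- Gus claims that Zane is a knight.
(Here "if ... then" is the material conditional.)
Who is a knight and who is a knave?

Zane is a knave, Rhea is a knight, Quinn is a knight, Lior is a knave, Willa is a knave, and Gus is a knave.

As a knave, Zane's statement "Willa is a knight, and Rhea is a knave" should be false; it is.
Rhea (knight): "Zane is the same type as Willa" — True. ✓
Since Quinn is a knight, "if Quinn and Gus are different types, then Willa is a knave" needs to be True, which holds.
Lior (knave): "Quinn and Zane are both knights" — false. ✓
Since Willa is a knave, "Zane is a knight" needs to be false, which holds.
Gus is a knave; "Zane is a knight" is false, as required.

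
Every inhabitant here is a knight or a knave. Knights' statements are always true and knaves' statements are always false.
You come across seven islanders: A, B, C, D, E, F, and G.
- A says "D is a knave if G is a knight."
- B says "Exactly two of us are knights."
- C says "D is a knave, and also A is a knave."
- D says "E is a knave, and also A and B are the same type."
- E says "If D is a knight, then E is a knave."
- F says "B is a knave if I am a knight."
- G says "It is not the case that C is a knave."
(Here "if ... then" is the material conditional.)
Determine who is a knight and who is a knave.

A (knight): "D is a knave if G is a knight" — true. ✓
Since B is a knave, "exactly two of us are knights" needs to be false, which holds.
As a knave, C's statement "D is a knave, and also A is a knave" should be false; it is.
Since D is a knave, "E is a knave, and also A and B are the same type" needs to be false, which holds.
E (knight): "if D is a knight, then E is a knave" — true. ✓
F is a knight; "B is a knave if I am a knight" is true, as required.
G (knave): "it is not the case that C is a knave" — false. ✓

A is a knight, B is a knave, C is a knave, D is a knave, E is a knight, F is a knight, and G is a knave.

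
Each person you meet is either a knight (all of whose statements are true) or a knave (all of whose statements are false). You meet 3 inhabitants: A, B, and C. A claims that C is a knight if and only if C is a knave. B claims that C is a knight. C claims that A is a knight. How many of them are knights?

The unique consistent assignment is A=knave, B=knave, C=knave.
That has 0 knights.

0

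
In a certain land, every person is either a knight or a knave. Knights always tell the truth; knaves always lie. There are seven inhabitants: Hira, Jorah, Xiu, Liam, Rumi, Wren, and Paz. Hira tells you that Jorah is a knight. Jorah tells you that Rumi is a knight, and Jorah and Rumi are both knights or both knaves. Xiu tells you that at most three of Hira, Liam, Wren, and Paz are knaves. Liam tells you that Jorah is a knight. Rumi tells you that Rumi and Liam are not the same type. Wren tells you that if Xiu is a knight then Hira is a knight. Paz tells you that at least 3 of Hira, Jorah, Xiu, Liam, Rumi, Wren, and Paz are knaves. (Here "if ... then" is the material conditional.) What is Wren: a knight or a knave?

Consistent assignments: {Hira=knave, Jorah=knave, Xiu=knight, Liam=knave, Rumi=knight, Wren=knave, Paz=knight}; {Hira=knave, Jorah=knave, Xiu=knight, Liam=knave, Rumi=knave, Wren=knave, Paz=knight}
In every consistent assignment, Wren is a knave.

Wren is a knave.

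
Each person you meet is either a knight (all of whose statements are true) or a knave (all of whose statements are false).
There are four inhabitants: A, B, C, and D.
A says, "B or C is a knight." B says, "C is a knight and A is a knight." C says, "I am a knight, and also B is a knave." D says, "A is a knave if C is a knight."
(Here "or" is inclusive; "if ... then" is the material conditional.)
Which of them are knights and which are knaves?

A is a knave, B is a knave, C is a knave, and D is a knight.

A is a knave, so "B or C is a knight" must be false — and it is.
Since B is a knave, "C is a knight and A is a knight" needs to be false, which holds.
Since C is a knave, "I am a knight, and also B is a knave" needs to be false, which holds.
D is a knight, and the claim "A is a knave if C is a knight" is indeed True.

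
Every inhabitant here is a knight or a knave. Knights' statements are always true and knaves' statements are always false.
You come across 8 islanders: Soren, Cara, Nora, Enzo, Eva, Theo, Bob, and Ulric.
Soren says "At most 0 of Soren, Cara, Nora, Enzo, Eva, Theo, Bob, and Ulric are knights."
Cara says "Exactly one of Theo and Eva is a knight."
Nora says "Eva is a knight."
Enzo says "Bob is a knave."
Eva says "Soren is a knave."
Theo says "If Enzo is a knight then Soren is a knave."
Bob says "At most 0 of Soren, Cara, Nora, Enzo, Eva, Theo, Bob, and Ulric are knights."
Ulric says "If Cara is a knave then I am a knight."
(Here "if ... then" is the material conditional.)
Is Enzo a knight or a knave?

Enzo is a knight.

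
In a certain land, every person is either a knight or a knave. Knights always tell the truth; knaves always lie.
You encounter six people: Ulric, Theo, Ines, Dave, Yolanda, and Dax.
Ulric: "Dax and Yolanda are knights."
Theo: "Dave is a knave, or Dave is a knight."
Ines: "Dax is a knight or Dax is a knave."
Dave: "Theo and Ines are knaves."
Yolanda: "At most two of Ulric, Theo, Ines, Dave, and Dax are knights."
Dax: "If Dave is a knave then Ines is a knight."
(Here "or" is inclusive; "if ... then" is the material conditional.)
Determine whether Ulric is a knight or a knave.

Ulric is a knave.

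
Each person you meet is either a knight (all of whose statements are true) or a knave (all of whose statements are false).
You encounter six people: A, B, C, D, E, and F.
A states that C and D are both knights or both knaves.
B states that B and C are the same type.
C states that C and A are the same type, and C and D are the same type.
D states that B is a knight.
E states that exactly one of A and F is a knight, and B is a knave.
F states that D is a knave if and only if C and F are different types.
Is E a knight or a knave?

E is a knave.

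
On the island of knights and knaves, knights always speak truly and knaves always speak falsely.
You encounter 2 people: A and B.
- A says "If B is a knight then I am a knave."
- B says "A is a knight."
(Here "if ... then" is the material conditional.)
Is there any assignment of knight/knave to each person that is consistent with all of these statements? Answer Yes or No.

No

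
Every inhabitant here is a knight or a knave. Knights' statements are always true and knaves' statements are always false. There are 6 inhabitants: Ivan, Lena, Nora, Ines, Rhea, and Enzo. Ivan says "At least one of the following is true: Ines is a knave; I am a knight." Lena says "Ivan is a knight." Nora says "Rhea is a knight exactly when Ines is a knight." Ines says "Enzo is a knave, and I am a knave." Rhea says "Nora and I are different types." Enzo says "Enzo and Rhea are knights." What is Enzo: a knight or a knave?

Enzo is a knight.

Consistent assignments: {Ivan=knight, Lena=knight, Nora=knave, Ines=knave, Rhea=knight, Enzo=knight}
In every consistent assignment, Enzo is a knight.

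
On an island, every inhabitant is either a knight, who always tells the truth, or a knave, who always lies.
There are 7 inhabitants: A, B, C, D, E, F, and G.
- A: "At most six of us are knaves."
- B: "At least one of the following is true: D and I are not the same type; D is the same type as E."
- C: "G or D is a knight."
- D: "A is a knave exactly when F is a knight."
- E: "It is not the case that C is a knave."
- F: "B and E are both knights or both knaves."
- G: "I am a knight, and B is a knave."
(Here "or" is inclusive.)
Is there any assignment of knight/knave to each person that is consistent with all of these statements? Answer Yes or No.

No

Checking all 128 assignments, each has at least one speaker whose statement's truth value contradicts their type.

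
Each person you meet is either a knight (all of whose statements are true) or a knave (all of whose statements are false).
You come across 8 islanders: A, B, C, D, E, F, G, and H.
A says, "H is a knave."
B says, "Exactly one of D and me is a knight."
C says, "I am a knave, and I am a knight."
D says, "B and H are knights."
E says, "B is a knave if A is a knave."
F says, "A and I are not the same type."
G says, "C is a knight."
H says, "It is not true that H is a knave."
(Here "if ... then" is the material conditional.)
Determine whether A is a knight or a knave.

A is a knave.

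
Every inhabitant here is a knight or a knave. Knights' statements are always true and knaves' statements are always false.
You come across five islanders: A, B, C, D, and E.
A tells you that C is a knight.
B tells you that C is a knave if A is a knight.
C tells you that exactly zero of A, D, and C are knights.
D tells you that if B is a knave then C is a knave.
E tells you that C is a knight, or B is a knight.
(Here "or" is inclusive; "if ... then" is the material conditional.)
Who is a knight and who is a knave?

A is a knave; "C is a knight" is false, as required.
Since B is a knight, "C is a knave if A is a knight" needs to be True, which holds.
As a knave, C's statement "exactly zero of A, D, and C are knights" should be false; it is.
Since D is a knight, "if B is a knave then C is a knave" needs to be True, which holds.
E is a knight, so "C is a knight, or B is a knight" must be True — and it is.

Knights: B, D, and E. Knaves: A and C.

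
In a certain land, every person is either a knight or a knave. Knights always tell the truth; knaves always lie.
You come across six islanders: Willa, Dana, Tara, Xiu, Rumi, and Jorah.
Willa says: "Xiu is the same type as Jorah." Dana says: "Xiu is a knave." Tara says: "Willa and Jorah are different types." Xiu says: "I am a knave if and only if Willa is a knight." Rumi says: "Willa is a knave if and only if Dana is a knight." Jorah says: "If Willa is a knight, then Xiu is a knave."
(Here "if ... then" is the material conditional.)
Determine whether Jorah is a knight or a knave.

Jorah is a knight.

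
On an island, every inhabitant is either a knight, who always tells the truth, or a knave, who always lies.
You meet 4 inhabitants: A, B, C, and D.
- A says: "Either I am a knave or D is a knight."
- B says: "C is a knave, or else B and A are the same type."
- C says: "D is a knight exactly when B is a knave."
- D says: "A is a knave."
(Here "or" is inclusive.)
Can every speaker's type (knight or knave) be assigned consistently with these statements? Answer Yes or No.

Checking all 16 assignments, each has at least one speaker whose statement's truth value contradicts their type.

No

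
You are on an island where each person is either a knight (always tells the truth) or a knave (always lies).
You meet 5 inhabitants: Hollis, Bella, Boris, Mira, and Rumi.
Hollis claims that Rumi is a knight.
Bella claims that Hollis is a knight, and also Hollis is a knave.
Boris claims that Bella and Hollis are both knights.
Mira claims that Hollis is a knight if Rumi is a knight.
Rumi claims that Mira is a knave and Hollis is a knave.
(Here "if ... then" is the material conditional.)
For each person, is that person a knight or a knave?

Hollis is a knave, Bella is a knave, Boris is a knave, Mira is a knight, and Rumi is a knave.

Since Hollis is a knave, "Rumi is a knight" needs to be false, which holds.
Bella is a knave, and the claim "Hollis is a knight, and also Hollis is a knave" is indeed false.
Boris is a knave; "Bella and Hollis are both knights" is false, as required.
Mira (knight): "Hollis is a knight if Rumi is a knight" — True. ✓
Rumi is a knave, so "Mira is a knave and Hollis is a knave" must be false — and it is.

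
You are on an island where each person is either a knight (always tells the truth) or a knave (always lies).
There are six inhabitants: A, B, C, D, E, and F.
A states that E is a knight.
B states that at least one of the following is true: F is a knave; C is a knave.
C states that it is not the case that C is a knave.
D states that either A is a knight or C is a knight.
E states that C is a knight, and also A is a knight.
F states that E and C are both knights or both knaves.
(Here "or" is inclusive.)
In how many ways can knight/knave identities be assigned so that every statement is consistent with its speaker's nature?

3

Consistent assignments:
  A=knight, B=knave, C=knight, D=knight, E=knight, F=knight
  A=knave, B=knight, C=knight, D=knight, E=knave, F=knave
  A=knave, B=knight, C=knave, D=knave, E=knave, F=knight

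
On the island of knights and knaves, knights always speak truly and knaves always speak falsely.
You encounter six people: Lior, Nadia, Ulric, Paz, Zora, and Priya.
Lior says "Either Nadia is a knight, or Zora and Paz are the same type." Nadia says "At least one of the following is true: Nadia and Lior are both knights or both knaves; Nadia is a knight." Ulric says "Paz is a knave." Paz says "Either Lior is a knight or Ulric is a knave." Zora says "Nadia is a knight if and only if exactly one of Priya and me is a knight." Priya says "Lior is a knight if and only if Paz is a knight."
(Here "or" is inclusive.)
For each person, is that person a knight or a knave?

Since Lior is a knight, "either Nadia is a knight, or Zora and Paz are the same type" needs to be true, which holds.
As a knave, Nadia's statement "at least one of the following is true: Nadia and Lior are both knights or both knaves; Nadia is a knight" should be false; it is.
Ulric is a knave, and the claim "Paz is a knave" is indeed false.
Paz is a knight, and the claim "either Lior is a knight or Ulric is a knave" is indeed true.
Zora is a knight, and the claim "Nadia is a knight if and only if exactly one of Priya and me is a knight" is indeed true.
Priya is a knight, so "Lior is a knight if and only if Paz is a knight" must be true — and it is.

Lior is a knight, Nadia is a knave, Ulric is a knave, Paz is a knight, Zora is a knight, and Priya is a knight.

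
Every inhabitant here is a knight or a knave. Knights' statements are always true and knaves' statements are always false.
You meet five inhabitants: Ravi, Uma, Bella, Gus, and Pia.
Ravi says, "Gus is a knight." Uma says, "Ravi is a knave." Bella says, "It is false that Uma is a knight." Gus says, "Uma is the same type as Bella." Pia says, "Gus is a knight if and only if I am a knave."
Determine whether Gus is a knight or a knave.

Gus is a knave.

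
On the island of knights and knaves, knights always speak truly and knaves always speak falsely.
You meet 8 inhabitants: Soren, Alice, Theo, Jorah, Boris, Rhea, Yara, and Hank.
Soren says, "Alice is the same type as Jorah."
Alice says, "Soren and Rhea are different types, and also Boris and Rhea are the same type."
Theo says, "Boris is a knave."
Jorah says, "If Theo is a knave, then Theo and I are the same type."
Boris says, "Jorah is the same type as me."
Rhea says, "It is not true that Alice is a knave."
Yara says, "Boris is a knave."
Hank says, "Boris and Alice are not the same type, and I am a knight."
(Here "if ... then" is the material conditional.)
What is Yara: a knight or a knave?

Yara is a knight.

Consistent assignments: {Soren=knave, Alice=knave, Theo=knight, Jorah=knight, Boris=knave, Rhea=knave, Yara=knight, Hank=knave}
In every consistent assignment, Yara is a knight.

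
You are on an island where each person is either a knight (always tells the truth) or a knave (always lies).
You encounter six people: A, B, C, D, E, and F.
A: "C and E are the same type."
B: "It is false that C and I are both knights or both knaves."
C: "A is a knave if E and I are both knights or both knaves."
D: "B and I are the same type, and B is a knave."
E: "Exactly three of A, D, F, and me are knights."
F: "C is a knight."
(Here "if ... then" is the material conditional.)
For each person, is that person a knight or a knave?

A is a knight; "C and E are the same type" is True, as required.
As a knight, B's statement "it is false that C and I are both knights or both knaves" should be True; it is.
C is a knave; "A is a knave if E and I are both knights or both knaves" is False, as required.
D is a knave; "B and I are the same type, and B is a knave" is False, as required.
E is a knave, and the claim "exactly three of A, D, F, and me are knights" is indeed False.
F (knave): "C is a knight" — False. ✓

A is a knight, B is a knight, C is a knave, D is a knave, E is a knave, and F is a knave.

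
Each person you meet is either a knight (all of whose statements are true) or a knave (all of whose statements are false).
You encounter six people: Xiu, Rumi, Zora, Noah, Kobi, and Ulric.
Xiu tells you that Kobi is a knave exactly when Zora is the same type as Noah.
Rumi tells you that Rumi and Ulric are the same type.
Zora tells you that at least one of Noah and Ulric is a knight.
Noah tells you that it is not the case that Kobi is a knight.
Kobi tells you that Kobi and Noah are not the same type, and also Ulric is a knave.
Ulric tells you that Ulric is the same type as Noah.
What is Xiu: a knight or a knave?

Consistent assignments: {Xiu=knight, Rumi=knight, Zora=knight, Noah=knight, Kobi=knave, Ulric=knight}; {Xiu=knight, Rumi=knave, Zora=knight, Noah=knight, Kobi=knave, Ulric=knight}
In every consistent assignment, Xiu is a knight.

Xiu is a knight.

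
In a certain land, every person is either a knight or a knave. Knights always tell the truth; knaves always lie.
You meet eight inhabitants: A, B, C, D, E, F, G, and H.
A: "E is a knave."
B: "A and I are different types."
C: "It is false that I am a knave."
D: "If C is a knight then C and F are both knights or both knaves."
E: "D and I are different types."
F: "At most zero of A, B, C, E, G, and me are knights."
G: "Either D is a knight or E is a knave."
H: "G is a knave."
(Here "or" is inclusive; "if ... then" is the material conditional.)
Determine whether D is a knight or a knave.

D is a knave.

Consistent assignments: {A=knave, B=knight, C=knight, D=knave, E=knight, F=knave, G=knave, H=knight}; {A=knave, B=knave, C=knight, D=knave, E=knight, F=knave, G=knave, H=knight}
In every consistent assignment, D is a knave.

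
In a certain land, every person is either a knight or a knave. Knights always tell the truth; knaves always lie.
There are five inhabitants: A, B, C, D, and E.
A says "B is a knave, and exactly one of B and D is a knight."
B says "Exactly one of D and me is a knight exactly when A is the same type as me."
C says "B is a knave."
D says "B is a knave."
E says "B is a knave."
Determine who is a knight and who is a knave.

A is a knight, B is a knave, C is a knight, D is a knight, and E is a knight.

Suppose A is a knave. Then A's statement "B is a knave, and exactly one of B and D is a knight" would have to be false. Checking the 16 ways to assign the others, none is consistent with every speaker.
(For instance, with B=knave, C=knight, D=knight, E=knight, A's claim "B is a knave, and exactly one of B and D is a knight" comes out true where it would need to be false.)
So A must be a knight, making "B is a knave, and exactly one of B and D is a knight" true. Taking A=knight, B=knave, C=knight, D=knight, E=knight, each remaining statement checks out:
  B (knave): "exactly one of D and me is a knight exactly when A is the same type as me" — false. ✓
  C (knight): "B is a knave" — true. ✓
  D (knight): "B is a knave" — true. ✓
  E (knight): "B is a knave" — true. ✓
This is the unique consistent assignment.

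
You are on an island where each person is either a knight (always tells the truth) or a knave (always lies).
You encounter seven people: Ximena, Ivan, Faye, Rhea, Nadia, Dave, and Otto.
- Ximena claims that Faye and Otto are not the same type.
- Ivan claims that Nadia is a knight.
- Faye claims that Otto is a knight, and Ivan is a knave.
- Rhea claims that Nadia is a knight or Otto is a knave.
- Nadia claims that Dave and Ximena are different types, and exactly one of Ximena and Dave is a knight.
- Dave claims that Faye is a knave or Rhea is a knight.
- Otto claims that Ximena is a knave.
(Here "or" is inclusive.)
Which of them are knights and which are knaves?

Ximena (knave): "Faye and Otto are not the same type" — false. ✓
As a knave, Ivan's statement "Nadia is a knight" should be false; it is.
As a knight, Faye's statement "Otto is a knight, and Ivan is a knave" should be true; it is.
Rhea (knave): "Nadia is a knight or Otto is a knave" — false. ✓
Nadia is a knave; "Dave and Ximena are different types, and exactly one of Ximena and Dave is a knight" is false, as required.
Dave (knave): "Faye is a knave or Rhea is a knight" — false. ✓
Otto is a knight, so "Ximena is a knave" must be true — and it is.

Ximena is a knave, Ivan is a knave, Faye is a knight, Rhea is a knave, Nadia is a knave, Dave is a knave, and Otto is a knight.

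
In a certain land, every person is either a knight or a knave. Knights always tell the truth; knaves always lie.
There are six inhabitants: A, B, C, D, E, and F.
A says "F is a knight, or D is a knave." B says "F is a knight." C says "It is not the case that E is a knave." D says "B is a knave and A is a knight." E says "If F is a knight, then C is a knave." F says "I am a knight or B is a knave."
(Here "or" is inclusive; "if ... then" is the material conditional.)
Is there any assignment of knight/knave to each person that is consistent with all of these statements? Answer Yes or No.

No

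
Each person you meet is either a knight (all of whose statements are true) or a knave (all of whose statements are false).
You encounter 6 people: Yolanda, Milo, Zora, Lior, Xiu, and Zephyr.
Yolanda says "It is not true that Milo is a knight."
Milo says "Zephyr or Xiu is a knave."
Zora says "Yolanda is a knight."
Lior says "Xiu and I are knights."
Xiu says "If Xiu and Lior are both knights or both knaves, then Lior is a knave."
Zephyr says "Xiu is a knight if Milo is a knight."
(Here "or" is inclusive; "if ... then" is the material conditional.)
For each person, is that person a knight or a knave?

Yolanda is a knight, and the claim "it is not true that Milo is a knight" is indeed True.
Milo (knave): "Zephyr or Xiu is a knave" — false. ✓
As a knight, Zora's statement "Yolanda is a knight" should be True; it is.
Lior is a knave; "Xiu and I are knights" is false, as required.
As a knight, Xiu's statement "if Xiu and Lior are both knights or both knaves, then Lior is a knave" should be True; it is.
Zephyr (knight): "Xiu is a knight if Milo is a knight" — True. ✓

Yolanda is a knight, Milo is a knave, Zora is a knight, Lior is a knave, Xiu is a knight, and Zephyr is a knight.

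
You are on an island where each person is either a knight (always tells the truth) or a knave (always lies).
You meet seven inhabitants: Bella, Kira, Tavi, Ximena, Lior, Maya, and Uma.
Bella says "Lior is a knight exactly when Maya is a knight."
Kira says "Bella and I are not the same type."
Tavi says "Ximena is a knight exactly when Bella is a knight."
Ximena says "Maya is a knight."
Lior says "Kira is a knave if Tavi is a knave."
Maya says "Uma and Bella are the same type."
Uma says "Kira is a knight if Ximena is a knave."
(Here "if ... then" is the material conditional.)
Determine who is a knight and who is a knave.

Since Bella is a knave, "Lior is a knight exactly when Maya is a knight" needs to be False, which holds.
Kira is a knight, so "Bella and I are not the same type" must be true — and it is.
Since Tavi is a knight, "Ximena is a knight exactly when Bella is a knight" needs to be true, which holds.
Ximena is a knave, and the claim "Maya is a knight" is indeed False.
Lior (knight): "Kira is a knave if Tavi is a knave" — true. ✓
Maya is a knave; "Uma and Bella are the same type" is False, as required.
Since Uma is a knight, "Kira is a knight if Ximena is a knave" needs to be true, which holds.

Knights: Kira, Tavi, Lior, and Uma. Knaves: Bella, Ximena, and Maya.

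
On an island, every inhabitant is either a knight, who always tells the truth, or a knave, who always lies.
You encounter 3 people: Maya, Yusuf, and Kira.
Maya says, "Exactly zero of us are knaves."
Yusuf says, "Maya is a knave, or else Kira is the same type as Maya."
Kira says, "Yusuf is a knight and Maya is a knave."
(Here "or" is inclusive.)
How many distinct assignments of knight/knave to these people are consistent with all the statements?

1

Consistent assignments:
  Maya=knave, Yusuf=knight, Kira=knight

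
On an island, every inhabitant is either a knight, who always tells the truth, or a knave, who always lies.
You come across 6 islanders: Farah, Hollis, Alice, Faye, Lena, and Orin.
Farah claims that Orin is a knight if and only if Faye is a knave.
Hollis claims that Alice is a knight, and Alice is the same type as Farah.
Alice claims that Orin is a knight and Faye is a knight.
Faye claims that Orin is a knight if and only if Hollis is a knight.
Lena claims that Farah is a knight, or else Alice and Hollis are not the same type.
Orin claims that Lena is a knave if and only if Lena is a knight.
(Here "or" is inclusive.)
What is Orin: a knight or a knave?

Orin is a knave.

Consistent assignments: {Farah=knight, Hollis=knave, Alice=knave, Faye=knight, Lena=knight, Orin=knave}
In every consistent assignment, Orin is a knave.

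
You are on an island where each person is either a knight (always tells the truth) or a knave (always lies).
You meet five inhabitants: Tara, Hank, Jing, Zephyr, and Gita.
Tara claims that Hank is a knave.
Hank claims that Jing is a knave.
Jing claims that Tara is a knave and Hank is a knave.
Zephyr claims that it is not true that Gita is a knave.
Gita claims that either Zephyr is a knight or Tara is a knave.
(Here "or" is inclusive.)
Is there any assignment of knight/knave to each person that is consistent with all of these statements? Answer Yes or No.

Yes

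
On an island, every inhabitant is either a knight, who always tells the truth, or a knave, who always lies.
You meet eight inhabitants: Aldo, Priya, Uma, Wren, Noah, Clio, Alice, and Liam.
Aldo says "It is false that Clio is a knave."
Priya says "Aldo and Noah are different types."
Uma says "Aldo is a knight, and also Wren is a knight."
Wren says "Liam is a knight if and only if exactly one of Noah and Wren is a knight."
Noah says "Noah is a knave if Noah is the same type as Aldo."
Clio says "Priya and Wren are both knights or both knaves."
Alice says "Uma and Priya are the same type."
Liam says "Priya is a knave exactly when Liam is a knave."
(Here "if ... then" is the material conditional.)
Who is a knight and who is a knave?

Knights: Priya and Noah. Knaves: Aldo, Uma, Wren, Clio, Alice, and Liam.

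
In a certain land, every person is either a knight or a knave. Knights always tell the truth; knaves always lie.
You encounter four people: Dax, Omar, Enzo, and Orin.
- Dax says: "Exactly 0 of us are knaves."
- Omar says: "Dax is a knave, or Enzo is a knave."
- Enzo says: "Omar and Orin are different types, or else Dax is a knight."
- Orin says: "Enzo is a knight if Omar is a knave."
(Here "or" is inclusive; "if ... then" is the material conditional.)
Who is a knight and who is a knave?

As a knave, Dax's statement "exactly 0 of us are knaves" should be False; it is.
Omar is a knight, so "Dax is a knave, or Enzo is a knave" must be True — and it is.
As a knave, Enzo's statement "Omar and Orin are different types, or else Dax is a knight" should be False; it is.
As a knight, Orin's statement "Enzo is a knight if Omar is a knave" should be True; it is.

Dax is a knave, Omar is a knight, Enzo is a knave, and Orin is a knight.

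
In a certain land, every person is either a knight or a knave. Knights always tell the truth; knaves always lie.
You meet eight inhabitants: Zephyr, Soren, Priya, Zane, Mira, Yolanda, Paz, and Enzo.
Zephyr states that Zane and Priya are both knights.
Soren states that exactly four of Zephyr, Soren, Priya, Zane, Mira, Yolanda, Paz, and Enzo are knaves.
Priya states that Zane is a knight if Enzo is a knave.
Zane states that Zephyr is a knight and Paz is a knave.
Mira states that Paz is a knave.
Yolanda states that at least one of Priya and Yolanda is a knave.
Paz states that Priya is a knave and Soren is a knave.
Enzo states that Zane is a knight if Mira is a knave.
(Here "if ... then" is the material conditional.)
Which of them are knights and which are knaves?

Zephyr is a knave, Soren is a knave, Priya is a knave, Zane is a knave, Mira is a knave, Yolanda is a knight, Paz is a knight, and Enzo is a knave.

Zephyr is a knave, so "Zane and Priya are both knights" must be False — and it is.
Soren is a knave, and the claim "exactly four of Zephyr, Soren, Priya, Zane, Mira, Yolanda, Paz, and Enzo are knaves" is indeed False.
Priya is a knave, so "Zane is a knight if Enzo is a knave" must be False — and it is.
Zane is a knave; "Zephyr is a knight and Paz is a knave" is False, as required.
Mira is a knave; "Paz is a knave" is False, as required.
Yolanda is a knight, so "at least one of Priya and Yolanda is a knave" must be true — and it is.
Paz (knight): "Priya is a knave and Soren is a knave" — true. ✓
Enzo is a knave, and the claim "Zane is a knight if Mira is a knave" is indeed False.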